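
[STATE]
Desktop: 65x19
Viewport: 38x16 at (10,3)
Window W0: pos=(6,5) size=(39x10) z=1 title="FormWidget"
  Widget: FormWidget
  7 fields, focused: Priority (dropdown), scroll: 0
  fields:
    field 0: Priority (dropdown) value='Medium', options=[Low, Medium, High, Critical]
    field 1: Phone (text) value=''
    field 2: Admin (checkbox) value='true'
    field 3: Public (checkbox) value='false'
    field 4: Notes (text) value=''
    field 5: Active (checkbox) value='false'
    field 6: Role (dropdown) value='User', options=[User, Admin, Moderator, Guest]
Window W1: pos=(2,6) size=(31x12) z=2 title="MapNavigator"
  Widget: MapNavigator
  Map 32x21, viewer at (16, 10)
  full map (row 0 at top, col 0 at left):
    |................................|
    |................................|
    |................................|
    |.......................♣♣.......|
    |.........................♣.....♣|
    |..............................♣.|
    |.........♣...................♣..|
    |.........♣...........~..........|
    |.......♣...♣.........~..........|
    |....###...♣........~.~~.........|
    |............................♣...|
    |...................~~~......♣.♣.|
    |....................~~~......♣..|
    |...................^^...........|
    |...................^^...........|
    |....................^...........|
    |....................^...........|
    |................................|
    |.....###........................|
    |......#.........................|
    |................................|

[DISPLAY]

                                      
                                      
━━━━━━━━━━━━━━━━━━━━━━━━━━━━━━━━━━┓   
━━━━━━━━━━━━━━━━━━━━━━┓           ┃   
igator                ┃───────────┨   
──────────────────────┨         ▼]┃   
♣...................♣.┃          ]┃   
♣...........~.........┃           ┃   
..♣.........~.........┃           ┃   
.♣........~.~~........┃          ]┃   
.......@...........♣..┃           ┃   
..........~~~......♣.♣┃━━━━━━━━━━━┛   
...........~~~......♣.┃               
..........^^..........┃               
━━━━━━━━━━━━━━━━━━━━━━┛               
                                      


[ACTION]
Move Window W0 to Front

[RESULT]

                                      
                                      
━━━━━━━━━━━━━━━━━━━━━━━━━━━━━━━━━━┓   
rmWidget                          ┃   
──────────────────────────────────┨   
riority:   [Medium              ▼]┃   
hone:      [                     ]┃   
dmin:      [x]                    ┃   
ublic:     [ ]                    ┃   
otes:      [                     ]┃   
ctive:     [ ]                    ┃   
━━━━━━━━━━━━━━━━━━━━━━━━━━━━━━━━━━┛   
...........~~~......♣.┃               
..........^^..........┃               
━━━━━━━━━━━━━━━━━━━━━━┛               
                                      


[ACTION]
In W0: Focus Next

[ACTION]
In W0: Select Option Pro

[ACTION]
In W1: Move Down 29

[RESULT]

                                      
                                      
━━━━━━━━━━━━━━━━━━━━━━━━━━━━━━━━━━┓   
rmWidget                          ┃   
──────────────────────────────────┨   
riority:   [Medium              ▼]┃   
hone:      [                     ]┃   
dmin:      [x]                    ┃   
ublic:     [ ]                    ┃   
otes:      [                     ]┃   
ctive:     [ ]                    ┃   
━━━━━━━━━━━━━━━━━━━━━━━━━━━━━━━━━━┛   
                      ┃               
                      ┃               
━━━━━━━━━━━━━━━━━━━━━━┛               
                                      


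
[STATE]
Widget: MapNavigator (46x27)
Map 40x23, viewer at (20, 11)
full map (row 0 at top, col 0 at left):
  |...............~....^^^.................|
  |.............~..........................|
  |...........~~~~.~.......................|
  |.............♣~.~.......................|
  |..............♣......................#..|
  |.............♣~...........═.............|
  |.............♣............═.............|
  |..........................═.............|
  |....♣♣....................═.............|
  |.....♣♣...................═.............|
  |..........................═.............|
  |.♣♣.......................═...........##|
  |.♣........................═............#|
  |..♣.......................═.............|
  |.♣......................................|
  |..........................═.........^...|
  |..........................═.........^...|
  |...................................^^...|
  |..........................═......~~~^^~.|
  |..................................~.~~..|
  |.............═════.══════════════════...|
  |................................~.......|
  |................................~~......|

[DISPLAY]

                                              
                                              
   ...............~....^^^.................   
   .............~..........................   
   ...........~~~~.~.......................   
   .............♣~.~.......................   
   ..............♣......................#..   
   .............♣~...........═.............   
   .............♣............═.............   
   ..........................═.............   
   ....♣♣....................═.............   
   .....♣♣...................═.............   
   ..........................═.............   
   .♣♣.................@.....═...........##   
   .♣........................═............#   
   ..♣.......................═.............   
   .♣......................................   
   ..........................═.........^...   
   ..........................═.........^...   
   ...................................^^...   
   ..........................═......~~~^^~.   
   ..................................~.~~..   
   .............═════.══════════════════...   
   ................................~.......   
   ................................~~......   
                                              
                                              


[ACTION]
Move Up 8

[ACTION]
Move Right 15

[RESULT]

                                              
                                              
                                              
                                              
                                              
                                              
                                              
                                              
                                              
                                              
...~....^^^.................                  
.~..........................                  
~~~.~.......................                  
.♣~.~..................@....                  
..♣......................#..                  
.♣~...........═.............                  
.♣............═.............                  
..............═.............                  
..............═.............                  
..............═.............                  
..............═.............                  
..............═...........##                  
..............═............#                  
..............═.............                  
............................                  
..............═.........^...                  
..............═.........^...                  


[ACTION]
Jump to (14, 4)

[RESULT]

                                              
                                              
                                              
                                              
                                              
                                              
                                              
                                              
                                              
         ...............~....^^^..............
         .............~.......................
         ...........~~~~.~....................
         .............♣~.~....................
         ..............@......................
         .............♣~...........═..........
         .............♣............═..........
         ..........................═..........
         ....♣♣....................═..........
         .....♣♣...................═..........
         ..........................═..........
         .♣♣.......................═..........
         .♣........................═..........
         ..♣.......................═..........
         .♣...................................
         ..........................═.........^
         ..........................═.........^
         ...................................^^


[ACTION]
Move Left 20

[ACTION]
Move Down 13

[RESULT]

                       ..............♣........
                       .............♣~........
                       .............♣.........
                       .......................
                       ....♣♣.................
                       .....♣♣................
                       .......................
                       .♣♣....................
                       .♣.....................
                       ..♣....................
                       .♣.....................
                       .......................
                       .......................
                       @......................
                       .......................
                       .......................
                       .............═════.════
                       .......................
                       .......................
                                              
                                              
                                              
                                              
                                              
                                              
                                              
                                              


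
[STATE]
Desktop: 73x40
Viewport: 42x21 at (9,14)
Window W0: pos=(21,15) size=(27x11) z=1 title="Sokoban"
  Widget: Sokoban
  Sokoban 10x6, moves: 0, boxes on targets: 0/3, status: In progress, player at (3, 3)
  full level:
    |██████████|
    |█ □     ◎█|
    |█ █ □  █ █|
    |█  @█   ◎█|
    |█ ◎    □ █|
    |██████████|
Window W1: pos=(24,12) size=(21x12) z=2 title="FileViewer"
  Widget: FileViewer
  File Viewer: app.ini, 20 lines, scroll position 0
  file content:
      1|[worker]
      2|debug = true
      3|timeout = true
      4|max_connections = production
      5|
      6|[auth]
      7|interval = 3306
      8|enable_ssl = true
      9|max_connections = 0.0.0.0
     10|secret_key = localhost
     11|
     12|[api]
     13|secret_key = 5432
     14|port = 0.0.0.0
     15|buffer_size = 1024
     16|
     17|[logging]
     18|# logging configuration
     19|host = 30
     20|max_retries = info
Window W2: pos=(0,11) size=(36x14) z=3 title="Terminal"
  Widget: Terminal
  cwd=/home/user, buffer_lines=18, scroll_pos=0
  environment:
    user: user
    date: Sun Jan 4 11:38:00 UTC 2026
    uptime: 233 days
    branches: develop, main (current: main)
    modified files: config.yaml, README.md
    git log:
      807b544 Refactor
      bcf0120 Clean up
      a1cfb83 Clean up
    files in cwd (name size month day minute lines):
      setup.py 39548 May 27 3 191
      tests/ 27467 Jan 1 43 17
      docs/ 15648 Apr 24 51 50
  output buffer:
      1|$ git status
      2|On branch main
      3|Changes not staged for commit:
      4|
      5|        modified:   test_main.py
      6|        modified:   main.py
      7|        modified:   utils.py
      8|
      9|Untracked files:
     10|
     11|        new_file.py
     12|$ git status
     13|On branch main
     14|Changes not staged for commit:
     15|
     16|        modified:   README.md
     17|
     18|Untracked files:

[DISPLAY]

atus                      ┃────────┨      
h main                    ┃       ▲┃━━┓   
not staged for commit:    ┃e      █┃  ┃   
                          ┃rue    ░┃──┨   
modified:   test_main.py  ┃ions = ░┃  ┃   
modified:   main.py       ┃       ░┃  ┃   
modified:   utils.py      ┃       ░┃  ┃   
                          ┃3306   ░┃  ┃   
d files:                  ┃= true ▼┃  ┃   
                          ┃━━━━━━━━┛  ┃   
━━━━━━━━━━━━━━━━━━━━━━━━━━┛           ┃   
            ┗━━━━━━━━━━━━━━━━━━━━━━━━━┛   
                                          
                                          
                                          
                                          
                                          
                                          
                                          
                                          
                                          


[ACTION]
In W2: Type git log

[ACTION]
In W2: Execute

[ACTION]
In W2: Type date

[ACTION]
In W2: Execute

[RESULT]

modified:   README.md     ┃────────┨      
                          ┃       ▲┃━━┓   
d files:                  ┃e      █┃  ┃   
g                         ┃rue    ░┃──┨   
Refactor                  ┃ions = ░┃  ┃   
Clean up                  ┃       ░┃  ┃   
Clean up                  ┃       ░┃  ┃   
                          ┃3306   ░┃  ┃   
4 11:38:00 UTC 2026       ┃= true ▼┃  ┃   
                          ┃━━━━━━━━┛  ┃   
━━━━━━━━━━━━━━━━━━━━━━━━━━┛           ┃   
            ┗━━━━━━━━━━━━━━━━━━━━━━━━━┛   
                                          
                                          
                                          
                                          
                                          
                                          
                                          
                                          
                                          


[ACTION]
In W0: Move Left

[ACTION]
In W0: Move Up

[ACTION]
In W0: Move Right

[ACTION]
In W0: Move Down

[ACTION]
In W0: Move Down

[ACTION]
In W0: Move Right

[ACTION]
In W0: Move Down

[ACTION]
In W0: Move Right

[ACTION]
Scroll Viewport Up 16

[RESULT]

                                          
                                          
                                          
                                          
                                          
                                          
                                          
                                          
                                          
                                          
                                          
━━━━━━━━━━━━━━━━━━━━━━━━━━┓               
l                         ┃━━━━━━━━┓      
──────────────────────────┨        ┃      
modified:   README.md     ┃────────┨      
                          ┃       ▲┃━━┓   
d files:                  ┃e      █┃  ┃   
g                         ┃rue    ░┃──┨   
Refactor                  ┃ions = ░┃  ┃   
Clean up                  ┃       ░┃  ┃   
Clean up                  ┃       ░┃  ┃   


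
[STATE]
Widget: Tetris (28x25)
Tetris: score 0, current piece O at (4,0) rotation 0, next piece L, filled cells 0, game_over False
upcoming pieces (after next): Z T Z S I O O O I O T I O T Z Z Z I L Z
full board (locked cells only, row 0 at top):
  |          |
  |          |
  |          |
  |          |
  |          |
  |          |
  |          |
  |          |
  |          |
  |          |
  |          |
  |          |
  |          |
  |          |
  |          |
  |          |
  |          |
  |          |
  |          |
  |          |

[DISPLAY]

    ▓▓    │Next:            
    ▓▓    │  ▒              
          │▒▒▒              
          │                 
          │                 
          │                 
          │Score:           
          │0                
          │                 
          │                 
          │                 
          │                 
          │                 
          │                 
          │                 
          │                 
          │                 
          │                 
          │                 
          │                 
          │                 
          │                 
          │                 
          │                 
          │                 


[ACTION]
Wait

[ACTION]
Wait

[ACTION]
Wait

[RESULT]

          │Next:            
          │  ▒              
          │▒▒▒              
    ▓▓    │                 
    ▓▓    │                 
          │                 
          │Score:           
          │0                
          │                 
          │                 
          │                 
          │                 
          │                 
          │                 
          │                 
          │                 
          │                 
          │                 
          │                 
          │                 
          │                 
          │                 
          │                 
          │                 
          │                 


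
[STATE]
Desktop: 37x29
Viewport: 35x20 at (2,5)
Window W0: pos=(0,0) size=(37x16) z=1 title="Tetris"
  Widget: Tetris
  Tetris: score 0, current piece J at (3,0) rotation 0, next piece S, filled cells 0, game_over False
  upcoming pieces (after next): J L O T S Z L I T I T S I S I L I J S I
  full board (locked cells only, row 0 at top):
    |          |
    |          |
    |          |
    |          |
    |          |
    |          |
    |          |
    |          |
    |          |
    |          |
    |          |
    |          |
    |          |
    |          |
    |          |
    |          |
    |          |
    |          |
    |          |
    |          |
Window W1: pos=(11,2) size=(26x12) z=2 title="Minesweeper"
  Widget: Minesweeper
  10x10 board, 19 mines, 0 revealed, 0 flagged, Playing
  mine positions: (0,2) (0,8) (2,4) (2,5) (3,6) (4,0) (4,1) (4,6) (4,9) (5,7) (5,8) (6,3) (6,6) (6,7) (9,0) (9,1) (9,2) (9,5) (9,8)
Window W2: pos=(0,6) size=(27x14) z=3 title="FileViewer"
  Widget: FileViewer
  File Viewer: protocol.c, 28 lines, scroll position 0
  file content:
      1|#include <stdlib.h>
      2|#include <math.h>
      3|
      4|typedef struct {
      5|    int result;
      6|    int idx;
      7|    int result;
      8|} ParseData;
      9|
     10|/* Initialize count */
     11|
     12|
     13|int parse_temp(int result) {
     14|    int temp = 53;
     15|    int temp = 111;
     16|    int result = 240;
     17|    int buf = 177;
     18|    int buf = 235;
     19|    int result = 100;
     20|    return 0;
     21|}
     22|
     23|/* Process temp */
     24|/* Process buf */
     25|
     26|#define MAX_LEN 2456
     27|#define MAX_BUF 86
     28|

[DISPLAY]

         ┃■■■■■■■■■■              ┃
━━━━━━━━━━━━━━━━━━━━━━━━┓         ┃
FileViewer              ┃         ┃
────────────────────────┨         ┃
include <stdlib.h>     ▲┃         ┃
include <math.h>       █┃         ┃
                       ░┃         ┃
ypedef struct {        ░┃         ┃
   int result;         ░┃━━━━━━━━━┛
   int idx;            ░┃         ┃
   int result;         ░┃━━━━━━━━━┛
 ParseData;            ░┃          
                       ░┃          
* Initialize count */  ▼┃          
━━━━━━━━━━━━━━━━━━━━━━━━┛          
                                   
                                   
                                   
                                   
                                   


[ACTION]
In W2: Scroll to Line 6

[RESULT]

         ┃■■■■■■■■■■              ┃
━━━━━━━━━━━━━━━━━━━━━━━━┓         ┃
FileViewer              ┃         ┃
────────────────────────┨         ┃
   int idx;            ▲┃         ┃
   int result;         ░┃         ┃
 ParseData;            ░┃         ┃
                       █┃         ┃
* Initialize count */  ░┃━━━━━━━━━┛
                       ░┃         ┃
                       ░┃━━━━━━━━━┛
nt parse_temp(int resul░┃          
   int temp = 53;      ░┃          
   int temp = 111;     ▼┃          
━━━━━━━━━━━━━━━━━━━━━━━━┛          
                                   
                                   
                                   
                                   
                                   


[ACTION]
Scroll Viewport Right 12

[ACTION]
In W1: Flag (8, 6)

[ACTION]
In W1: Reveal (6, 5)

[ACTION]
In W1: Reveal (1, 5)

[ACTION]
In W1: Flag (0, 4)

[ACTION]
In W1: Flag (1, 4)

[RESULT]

         ┃■■■■⚑■■■■■              ┃
━━━━━━━━━━━━━━━━━━━━━━━━┓         ┃
FileViewer              ┃         ┃
────────────────────────┨         ┃
   int idx;            ▲┃         ┃
   int result;         ░┃         ┃
 ParseData;            ░┃         ┃
                       █┃         ┃
* Initialize count */  ░┃━━━━━━━━━┛
                       ░┃         ┃
                       ░┃━━━━━━━━━┛
nt parse_temp(int resul░┃          
   int temp = 53;      ░┃          
   int temp = 111;     ▼┃          
━━━━━━━━━━━━━━━━━━━━━━━━┛          
                                   
                                   
                                   
                                   
                                   


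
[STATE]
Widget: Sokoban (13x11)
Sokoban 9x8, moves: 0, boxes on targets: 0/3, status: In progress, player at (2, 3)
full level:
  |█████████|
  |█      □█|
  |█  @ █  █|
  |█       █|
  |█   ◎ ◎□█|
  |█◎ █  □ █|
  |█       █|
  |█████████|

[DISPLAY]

█████████    
█      □█    
█  @ █  █    
█       █    
█   ◎ ◎□█    
█◎ █  □ █    
█       █    
█████████    
Moves: 0  0/3
             
             


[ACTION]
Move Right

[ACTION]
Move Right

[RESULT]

█████████    
█      □█    
█   @█  █    
█       █    
█   ◎ ◎□█    
█◎ █  □ █    
█       █    
█████████    
Moves: 1  0/3
             
             


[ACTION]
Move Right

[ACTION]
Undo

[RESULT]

█████████    
█      □█    
█  @ █  █    
█       █    
█   ◎ ◎□█    
█◎ █  □ █    
█       █    
█████████    
Moves: 0  0/3
             
             


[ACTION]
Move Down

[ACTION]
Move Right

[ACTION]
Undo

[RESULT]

█████████    
█      □█    
█    █  █    
█  @    █    
█   ◎ ◎□█    
█◎ █  □ █    
█       █    
█████████    
Moves: 1  0/3
             
             


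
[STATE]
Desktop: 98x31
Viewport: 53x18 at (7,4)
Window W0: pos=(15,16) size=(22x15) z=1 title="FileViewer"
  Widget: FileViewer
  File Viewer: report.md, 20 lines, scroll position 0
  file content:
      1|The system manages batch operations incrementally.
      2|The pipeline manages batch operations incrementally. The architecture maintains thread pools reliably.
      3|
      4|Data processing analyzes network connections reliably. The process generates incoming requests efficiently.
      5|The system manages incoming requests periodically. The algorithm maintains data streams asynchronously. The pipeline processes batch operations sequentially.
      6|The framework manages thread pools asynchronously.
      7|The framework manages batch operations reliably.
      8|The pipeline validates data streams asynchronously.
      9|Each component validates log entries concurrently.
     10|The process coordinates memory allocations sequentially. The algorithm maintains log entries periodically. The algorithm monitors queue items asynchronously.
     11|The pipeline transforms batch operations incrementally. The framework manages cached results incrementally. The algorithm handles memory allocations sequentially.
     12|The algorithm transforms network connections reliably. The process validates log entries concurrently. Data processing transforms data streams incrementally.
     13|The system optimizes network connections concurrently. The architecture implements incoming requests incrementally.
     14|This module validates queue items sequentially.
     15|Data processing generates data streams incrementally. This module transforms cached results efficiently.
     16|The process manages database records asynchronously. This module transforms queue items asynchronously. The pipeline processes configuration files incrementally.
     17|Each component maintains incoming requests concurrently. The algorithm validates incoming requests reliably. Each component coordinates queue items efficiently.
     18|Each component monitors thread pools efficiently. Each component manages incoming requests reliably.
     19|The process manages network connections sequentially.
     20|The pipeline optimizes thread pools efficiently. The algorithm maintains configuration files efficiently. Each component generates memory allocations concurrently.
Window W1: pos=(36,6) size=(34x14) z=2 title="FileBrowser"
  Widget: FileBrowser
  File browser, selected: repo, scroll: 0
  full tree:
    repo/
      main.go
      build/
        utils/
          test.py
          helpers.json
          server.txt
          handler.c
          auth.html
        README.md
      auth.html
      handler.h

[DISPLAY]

                                                     
                                                     
                             ┏━━━━━━━━━━━━━━━━━━━━━━━
                             ┃ FileBrowser           
                             ┠───────────────────────
                             ┃> [-] repo/            
                             ┃    main.go            
                             ┃    [+] build/         
                             ┃    auth.html          
                             ┃    handler.h          
                             ┃                       
                             ┃                       
        ┏━━━━━━━━━━━━━━━━━━━━┃                       
        ┃ FileViewer         ┃                       
        ┠────────────────────┃                       
        ┃The system manages ▲┗━━━━━━━━━━━━━━━━━━━━━━━
        ┃The pipeline manage█┃                       
        ┃                   ░┃                       


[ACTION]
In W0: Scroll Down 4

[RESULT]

                                                     
                                                     
                             ┏━━━━━━━━━━━━━━━━━━━━━━━
                             ┃ FileBrowser           
                             ┠───────────────────────
                             ┃> [-] repo/            
                             ┃    main.go            
                             ┃    [+] build/         
                             ┃    auth.html          
                             ┃    handler.h          
                             ┃                       
                             ┃                       
        ┏━━━━━━━━━━━━━━━━━━━━┃                       
        ┃ FileViewer         ┃                       
        ┠────────────────────┃                       
        ┃The system manages ▲┗━━━━━━━━━━━━━━━━━━━━━━━
        ┃The framework manag░┃                       
        ┃The framework manag░┃                       


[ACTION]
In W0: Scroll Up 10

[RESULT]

                                                     
                                                     
                             ┏━━━━━━━━━━━━━━━━━━━━━━━
                             ┃ FileBrowser           
                             ┠───────────────────────
                             ┃> [-] repo/            
                             ┃    main.go            
                             ┃    [+] build/         
                             ┃    auth.html          
                             ┃    handler.h          
                             ┃                       
                             ┃                       
        ┏━━━━━━━━━━━━━━━━━━━━┃                       
        ┃ FileViewer         ┃                       
        ┠────────────────────┃                       
        ┃The system manages ▲┗━━━━━━━━━━━━━━━━━━━━━━━
        ┃The pipeline manage█┃                       
        ┃                   ░┃                       


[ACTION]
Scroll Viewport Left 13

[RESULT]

                                                     
                                                     
                                    ┏━━━━━━━━━━━━━━━━
                                    ┃ FileBrowser    
                                    ┠────────────────
                                    ┃> [-] repo/     
                                    ┃    main.go     
                                    ┃    [+] build/  
                                    ┃    auth.html   
                                    ┃    handler.h   
                                    ┃                
                                    ┃                
               ┏━━━━━━━━━━━━━━━━━━━━┃                
               ┃ FileViewer         ┃                
               ┠────────────────────┃                
               ┃The system manages ▲┗━━━━━━━━━━━━━━━━
               ┃The pipeline manage█┃                
               ┃                   ░┃                


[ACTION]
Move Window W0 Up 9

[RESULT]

                                                     
                                                     
                                    ┏━━━━━━━━━━━━━━━━
               ┏━━━━━━━━━━━━━━━━━━━━┃ FileBrowser    
               ┃ FileViewer         ┠────────────────
               ┠────────────────────┃> [-] repo/     
               ┃The system manages ▲┃    main.go     
               ┃The pipeline manage█┃    [+] build/  
               ┃                   ░┃    auth.html   
               ┃Data processing ana░┃    handler.h   
               ┃The system manages ░┃                
               ┃The framework manag░┃                
               ┃The framework manag░┃                
               ┃The pipeline valida░┃                
               ┃Each component vali░┃                
               ┃The process coordin░┗━━━━━━━━━━━━━━━━
               ┃The pipeline transf▼┃                
               ┗━━━━━━━━━━━━━━━━━━━━┛                


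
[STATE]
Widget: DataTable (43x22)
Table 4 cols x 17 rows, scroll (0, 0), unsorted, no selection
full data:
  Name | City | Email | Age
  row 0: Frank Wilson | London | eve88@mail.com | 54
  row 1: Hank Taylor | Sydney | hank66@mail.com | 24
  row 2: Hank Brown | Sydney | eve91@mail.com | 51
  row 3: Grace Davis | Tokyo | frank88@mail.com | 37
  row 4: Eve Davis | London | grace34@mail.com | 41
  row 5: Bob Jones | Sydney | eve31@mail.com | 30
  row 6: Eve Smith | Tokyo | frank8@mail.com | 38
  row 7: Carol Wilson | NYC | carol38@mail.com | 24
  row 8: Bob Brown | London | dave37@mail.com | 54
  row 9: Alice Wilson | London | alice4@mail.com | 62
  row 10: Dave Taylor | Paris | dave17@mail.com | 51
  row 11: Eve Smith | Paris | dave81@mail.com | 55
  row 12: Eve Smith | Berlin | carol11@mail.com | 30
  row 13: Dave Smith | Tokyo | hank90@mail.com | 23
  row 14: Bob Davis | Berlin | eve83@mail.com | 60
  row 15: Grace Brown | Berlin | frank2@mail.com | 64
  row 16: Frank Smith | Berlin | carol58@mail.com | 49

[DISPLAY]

Name        │City  │Email           │Age   
────────────┼──────┼────────────────┼───   
Frank Wilson│London│eve88@mail.com  │54    
Hank Taylor │Sydney│hank66@mail.com │24    
Hank Brown  │Sydney│eve91@mail.com  │51    
Grace Davis │Tokyo │frank88@mail.com│37    
Eve Davis   │London│grace34@mail.com│41    
Bob Jones   │Sydney│eve31@mail.com  │30    
Eve Smith   │Tokyo │frank8@mail.com │38    
Carol Wilson│NYC   │carol38@mail.com│24    
Bob Brown   │London│dave37@mail.com │54    
Alice Wilson│London│alice4@mail.com │62    
Dave Taylor │Paris │dave17@mail.com │51    
Eve Smith   │Paris │dave81@mail.com │55    
Eve Smith   │Berlin│carol11@mail.com│30    
Dave Smith  │Tokyo │hank90@mail.com │23    
Bob Davis   │Berlin│eve83@mail.com  │60    
Grace Brown │Berlin│frank2@mail.com │64    
Frank Smith │Berlin│carol58@mail.com│49    
                                           
                                           
                                           


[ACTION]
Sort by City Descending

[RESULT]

Name        │City ▼│Email           │Age   
────────────┼──────┼────────────────┼───   
Grace Davis │Tokyo │frank88@mail.com│37    
Eve Smith   │Tokyo │frank8@mail.com │38    
Dave Smith  │Tokyo │hank90@mail.com │23    
Hank Taylor │Sydney│hank66@mail.com │24    
Hank Brown  │Sydney│eve91@mail.com  │51    
Bob Jones   │Sydney│eve31@mail.com  │30    
Dave Taylor │Paris │dave17@mail.com │51    
Eve Smith   │Paris │dave81@mail.com │55    
Carol Wilson│NYC   │carol38@mail.com│24    
Frank Wilson│London│eve88@mail.com  │54    
Eve Davis   │London│grace34@mail.com│41    
Bob Brown   │London│dave37@mail.com │54    
Alice Wilson│London│alice4@mail.com │62    
Eve Smith   │Berlin│carol11@mail.com│30    
Bob Davis   │Berlin│eve83@mail.com  │60    
Grace Brown │Berlin│frank2@mail.com │64    
Frank Smith │Berlin│carol58@mail.com│49    
                                           
                                           
                                           


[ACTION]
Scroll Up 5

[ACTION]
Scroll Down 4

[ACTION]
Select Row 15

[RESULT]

Name        │City ▼│Email           │Age   
────────────┼──────┼────────────────┼───   
Grace Davis │Tokyo │frank88@mail.com│37    
Eve Smith   │Tokyo │frank8@mail.com │38    
Dave Smith  │Tokyo │hank90@mail.com │23    
Hank Taylor │Sydney│hank66@mail.com │24    
Hank Brown  │Sydney│eve91@mail.com  │51    
Bob Jones   │Sydney│eve31@mail.com  │30    
Dave Taylor │Paris │dave17@mail.com │51    
Eve Smith   │Paris │dave81@mail.com │55    
Carol Wilson│NYC   │carol38@mail.com│24    
Frank Wilson│London│eve88@mail.com  │54    
Eve Davis   │London│grace34@mail.com│41    
Bob Brown   │London│dave37@mail.com │54    
Alice Wilson│London│alice4@mail.com │62    
Eve Smith   │Berlin│carol11@mail.com│30    
Bob Davis   │Berlin│eve83@mail.com  │60    
>race Brown │Berlin│frank2@mail.com │64    
Frank Smith │Berlin│carol58@mail.com│49    
                                           
                                           
                                           


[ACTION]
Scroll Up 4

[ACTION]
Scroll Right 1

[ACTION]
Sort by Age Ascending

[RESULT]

Name        │City  │Email           │Ag▲   
────────────┼──────┼────────────────┼───   
Dave Smith  │Tokyo │hank90@mail.com │23    
Hank Taylor │Sydney│hank66@mail.com │24    
Carol Wilson│NYC   │carol38@mail.com│24    
Bob Jones   │Sydney│eve31@mail.com  │30    
Eve Smith   │Berlin│carol11@mail.com│30    
Grace Davis │Tokyo │frank88@mail.com│37    
Eve Smith   │Tokyo │frank8@mail.com │38    
Eve Davis   │London│grace34@mail.com│41    
Frank Smith │Berlin│carol58@mail.com│49    
Hank Brown  │Sydney│eve91@mail.com  │51    
Dave Taylor │Paris │dave17@mail.com │51    
Frank Wilson│London│eve88@mail.com  │54    
Bob Brown   │London│dave37@mail.com │54    
Eve Smith   │Paris │dave81@mail.com │55    
Bob Davis   │Berlin│eve83@mail.com  │60    
>lice Wilson│London│alice4@mail.com │62    
Grace Brown │Berlin│frank2@mail.com │64    
                                           
                                           
                                           


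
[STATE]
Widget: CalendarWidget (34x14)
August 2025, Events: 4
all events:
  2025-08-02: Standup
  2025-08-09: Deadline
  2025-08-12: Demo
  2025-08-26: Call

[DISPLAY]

           August 2025            
Mo Tu We Th Fr Sa Su              
             1  2*  3             
 4  5  6  7  8  9* 10             
11 12* 13 14 15 16 17             
18 19 20 21 22 23 24              
25 26* 27 28 29 30 31             
                                  
                                  
                                  
                                  
                                  
                                  
                                  


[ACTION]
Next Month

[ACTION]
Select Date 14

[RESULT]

          September 2025          
Mo Tu We Th Fr Sa Su              
 1  2  3  4  5  6  7              
 8  9 10 11 12 13 [14]            
15 16 17 18 19 20 21              
22 23 24 25 26 27 28              
29 30                             
                                  
                                  
                                  
                                  
                                  
                                  
                                  


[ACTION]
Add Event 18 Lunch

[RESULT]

          September 2025          
Mo Tu We Th Fr Sa Su              
 1  2  3  4  5  6  7              
 8  9 10 11 12 13 [14]            
15 16 17 18* 19 20 21             
22 23 24 25 26 27 28              
29 30                             
                                  
                                  
                                  
                                  
                                  
                                  
                                  


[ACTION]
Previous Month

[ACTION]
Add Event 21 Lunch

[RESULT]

           August 2025            
Mo Tu We Th Fr Sa Su              
             1  2*  3             
 4  5  6  7  8  9* 10             
11 12* 13 14 15 16 17             
18 19 20 21* 22 23 24             
25 26* 27 28 29 30 31             
                                  
                                  
                                  
                                  
                                  
                                  
                                  


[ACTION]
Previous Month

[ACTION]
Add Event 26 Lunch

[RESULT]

            July 2025             
Mo Tu We Th Fr Sa Su              
    1  2  3  4  5  6              
 7  8  9 10 11 12 13              
14 15 16 17 18 19 20              
21 22 23 24 25 26* 27             
28 29 30 31                       
                                  
                                  
                                  
                                  
                                  
                                  
                                  
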